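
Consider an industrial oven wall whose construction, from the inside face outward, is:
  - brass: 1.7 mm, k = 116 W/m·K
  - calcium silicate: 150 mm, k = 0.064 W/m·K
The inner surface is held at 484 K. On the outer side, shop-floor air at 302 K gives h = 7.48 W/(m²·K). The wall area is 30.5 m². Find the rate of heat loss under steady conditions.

Q ≈ 2240 W

Thermal resistances in series:
R_brass = L/(kA) = 0.0017/(116×30.5) = 4.805×10^-7 K/W
R_calcium silicate = L/(kA) = 0.15/(0.064×30.5) = 0.07684 K/W
R_outer film = 1/(h_o·A) = 1/(7.48×30.5) = 0.004383 K/W
R_total = 0.08123 K/W
Q = ΔT / R_total = 182 / 0.08123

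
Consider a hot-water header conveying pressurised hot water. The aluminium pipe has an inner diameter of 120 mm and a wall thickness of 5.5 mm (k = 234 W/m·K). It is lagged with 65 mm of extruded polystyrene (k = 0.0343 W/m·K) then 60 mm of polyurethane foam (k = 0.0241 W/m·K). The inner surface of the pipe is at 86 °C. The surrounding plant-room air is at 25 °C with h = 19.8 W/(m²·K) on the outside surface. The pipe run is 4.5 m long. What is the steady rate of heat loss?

Radial resistances (cylindrical: R_cond = ln(r_o/r_i)/(2πkL), R_conv = 1/(h·2πrL)):
R_aluminium pipe wall = ln(65.5/60)/(2π×234×4.5) = 1.326×10^-5 K/W
R_extruded polystyrene = ln(130.5/65.5)/(2π×0.0343×4.5) = 0.7108 K/W
R_polyurethane foam = ln(190.5/130.5)/(2π×0.0241×4.5) = 0.5551 K/W
R_outer film = 1/(h_o·2πr_oL) = 1/(19.8×2π×0.1905×4.5) = 0.009377 K/W
R_total = 1.275 K/W
Q = ΔT/R_total = 61/1.275

Q ≈ 47.8 W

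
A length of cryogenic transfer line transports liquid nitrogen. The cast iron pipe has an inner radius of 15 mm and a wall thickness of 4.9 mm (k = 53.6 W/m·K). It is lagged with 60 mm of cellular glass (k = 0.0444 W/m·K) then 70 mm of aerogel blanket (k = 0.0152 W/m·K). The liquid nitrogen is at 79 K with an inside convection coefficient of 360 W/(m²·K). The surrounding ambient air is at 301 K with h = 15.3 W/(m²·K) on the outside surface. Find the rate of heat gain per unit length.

Treating each annulus and film as a series resistance:
R_inner film = 1/(h_i·2πr₁L) = 1/(360×2π×0.015×1) = 0.02947 K/W
R_cast iron pipe wall = ln(19.9/15)/(2π×53.6×1) = 8.393×10^-4 K/W
R_cellular glass = ln(79.9/19.9)/(2π×0.0444×1) = 4.983 K/W
R_aerogel blanket = ln(149.9/79.9)/(2π×0.0152×1) = 6.588 K/W
R_outer film = 1/(h_o·2πr_oL) = 1/(15.3×2π×0.1499×1) = 0.06939 K/W
R_total = 11.67 K/W
Q = ΔT/R_total = 222/11.67

q′ ≈ 19 W/m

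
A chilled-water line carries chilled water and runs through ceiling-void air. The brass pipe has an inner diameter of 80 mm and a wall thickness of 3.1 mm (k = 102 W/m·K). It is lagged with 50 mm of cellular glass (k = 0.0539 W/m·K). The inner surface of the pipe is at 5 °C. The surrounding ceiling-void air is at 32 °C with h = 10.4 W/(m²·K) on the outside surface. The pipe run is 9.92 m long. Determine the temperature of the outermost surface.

Cylindrical conduction, so R = ln(r₂/r₁)/(2πkL) per layer, in series:
R_brass pipe wall = ln(43.1/40)/(2π×102×9.92) = 1.174×10^-5 K/W
R_cellular glass = ln(93.1/43.1)/(2π×0.0539×9.92) = 0.2292 K/W
R_outer film = 1/(h_o·2πr_oL) = 1/(10.4×2π×0.0931×9.92) = 0.01657 K/W
R_total = 0.2458 K/W
Q = ΔT/R_total = 27/0.2458
Q = 110 W
T_interface = T_inner + Q·ΣR(inner→interface) = 5 + 110×0.2293

T ≈ 30.2 °C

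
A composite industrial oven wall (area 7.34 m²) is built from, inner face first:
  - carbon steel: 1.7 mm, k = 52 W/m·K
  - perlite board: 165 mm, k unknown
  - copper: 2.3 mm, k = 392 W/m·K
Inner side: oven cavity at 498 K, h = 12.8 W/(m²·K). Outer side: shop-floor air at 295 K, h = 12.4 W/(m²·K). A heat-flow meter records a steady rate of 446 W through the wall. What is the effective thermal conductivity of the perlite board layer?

k ≈ 0.0519 W/(m·K)

Model the wall as resistances in series:
R_inner film = 1/(h_i·A) = 1/(12.8×7.34) = 0.01064 K/W
R_carbon steel = L/(kA) = 0.0017/(52×7.34) = 4.454×10^-6 K/W
R_copper = L/(kA) = 0.0023/(392×7.34) = 7.994×10^-7 K/W
R_outer film = 1/(h_o·A) = 1/(12.4×7.34) = 0.01099 K/W
Sum of known resistances R_other = 0.02164 K/W
Total R = ΔT/Q = 203/446 = 0.4552 K/W
R_perlite board = R_total − R_other = 0.4335 K/W
k = L/(R·A) = 0.165/(0.4335×7.34)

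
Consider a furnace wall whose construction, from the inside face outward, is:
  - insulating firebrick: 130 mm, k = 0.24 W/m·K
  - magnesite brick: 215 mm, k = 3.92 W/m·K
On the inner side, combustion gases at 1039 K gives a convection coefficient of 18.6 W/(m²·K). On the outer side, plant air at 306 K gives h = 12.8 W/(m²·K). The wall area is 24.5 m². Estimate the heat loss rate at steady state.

Q ≈ 24700 W

Series thermal resistances:
R_inner film = 1/(h_i·A) = 1/(18.6×24.5) = 0.002194 K/W
R_insulating firebrick = L/(kA) = 0.13/(0.24×24.5) = 0.02211 K/W
R_magnesite brick = L/(kA) = 0.215/(3.92×24.5) = 0.002239 K/W
R_outer film = 1/(h_o·A) = 1/(12.8×24.5) = 0.003189 K/W
R_total = 0.02973 K/W
Q = ΔT / R_total = 733 / 0.02973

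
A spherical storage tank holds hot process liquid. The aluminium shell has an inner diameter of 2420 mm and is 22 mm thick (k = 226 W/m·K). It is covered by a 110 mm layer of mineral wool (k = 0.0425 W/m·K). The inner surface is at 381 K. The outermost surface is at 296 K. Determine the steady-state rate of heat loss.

Q ≈ 682 W

For a spherical shell R = (1/r₁ − 1/r₂)/(4πk); film R = 1/(h·4πr²). In series:
R_aluminium shell = (1/1.21 − 1/1.232)/(4π×226) = 5.196×10^-6 K/W
R_mineral wool = (1/1.232 − 1/1.342)/(4π×0.0425) = 0.1246 K/W
R_total = 0.1246 K/W
Q = ΔT/R_total = 85/0.1246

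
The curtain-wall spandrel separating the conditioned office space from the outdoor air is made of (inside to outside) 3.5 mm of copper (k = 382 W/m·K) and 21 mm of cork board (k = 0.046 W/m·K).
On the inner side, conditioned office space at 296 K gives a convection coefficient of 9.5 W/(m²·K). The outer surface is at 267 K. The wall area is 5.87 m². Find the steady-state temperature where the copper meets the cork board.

T ≈ 291 K

Series thermal resistances:
R_inner film = 1/(h_i·A) = 1/(9.5×5.87) = 0.01793 K/W
R_copper = L/(kA) = 0.0035/(382×5.87) = 1.561×10^-6 K/W
R_cork board = L/(kA) = 0.021/(0.046×5.87) = 0.07777 K/W
R_total = 0.09571 K/W;  Q = ΔT/R_total = 29/0.09571 = 303 W
T_interface = T_inner − Q·ΣR(inner→interface) = 296 − 303×0.01793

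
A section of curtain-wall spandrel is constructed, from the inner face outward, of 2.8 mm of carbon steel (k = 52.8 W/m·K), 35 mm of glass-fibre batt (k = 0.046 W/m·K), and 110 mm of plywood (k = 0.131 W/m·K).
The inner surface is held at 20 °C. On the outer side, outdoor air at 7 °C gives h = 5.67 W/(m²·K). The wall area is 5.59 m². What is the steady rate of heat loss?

Model the wall as resistances in series:
R_carbon steel = L/(kA) = 0.0028/(52.8×5.59) = 9.487×10^-6 K/W
R_glass-fibre batt = L/(kA) = 0.035/(0.046×5.59) = 0.1361 K/W
R_plywood = L/(kA) = 0.11/(0.131×5.59) = 0.1502 K/W
R_outer film = 1/(h_o·A) = 1/(5.67×5.59) = 0.03155 K/W
R_total = 0.3179 K/W
Q = ΔT / R_total = 13 / 0.3179

Q ≈ 40.9 W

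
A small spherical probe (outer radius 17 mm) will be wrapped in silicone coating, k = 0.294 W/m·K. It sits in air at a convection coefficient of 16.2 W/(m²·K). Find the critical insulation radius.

For a sphere r_cr = 2k/h = 2×0.294/16.2
r_cr = 36.3 mm; since the bare radius (17 mm) is below r_cr, adding a thin layer of insulation will *increase* heat loss.

r_cr ≈ 36.3 mm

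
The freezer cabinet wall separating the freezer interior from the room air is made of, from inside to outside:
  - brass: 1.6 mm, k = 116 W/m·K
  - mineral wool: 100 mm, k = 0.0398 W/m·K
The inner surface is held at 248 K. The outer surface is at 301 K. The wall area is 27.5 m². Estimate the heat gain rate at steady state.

Q ≈ 580 W

Thermal resistances in series:
R_brass = L/(kA) = 0.0016/(116×27.5) = 5.016×10^-7 K/W
R_mineral wool = L/(kA) = 0.1/(0.0398×27.5) = 0.09137 K/W
R_total = 0.09137 K/W
Q = ΔT / R_total = 53 / 0.09137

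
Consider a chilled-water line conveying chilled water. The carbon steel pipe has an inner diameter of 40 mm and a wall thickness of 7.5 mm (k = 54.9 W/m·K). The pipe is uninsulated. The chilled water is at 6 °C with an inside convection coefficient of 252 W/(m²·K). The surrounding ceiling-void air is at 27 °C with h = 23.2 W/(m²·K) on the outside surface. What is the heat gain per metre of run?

q′ ≈ 74.5 W/m

Cylindrical conduction, so R = ln(r₂/r₁)/(2πkL) per layer, in series:
R_inner film = 1/(h_i·2πr₁L) = 1/(252×2π×0.02×1) = 0.03158 K/W
R_carbon steel pipe wall = ln(27.5/20)/(2π×54.9×1) = 9.232×10^-4 K/W
R_outer film = 1/(h_o·2πr_oL) = 1/(23.2×2π×0.0275×1) = 0.2495 K/W
R_total = 0.282 K/W
Q = ΔT/R_total = 21/0.282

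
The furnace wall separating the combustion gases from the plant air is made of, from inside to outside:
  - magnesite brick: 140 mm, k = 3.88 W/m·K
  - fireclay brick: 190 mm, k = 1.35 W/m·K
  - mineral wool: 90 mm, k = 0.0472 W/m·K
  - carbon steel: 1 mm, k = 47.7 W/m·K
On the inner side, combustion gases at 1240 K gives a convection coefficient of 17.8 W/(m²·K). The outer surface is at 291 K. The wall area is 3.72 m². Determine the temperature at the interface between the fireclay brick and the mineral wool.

T ≈ 1140 K

Series thermal resistances:
R_inner film = 1/(h_i·A) = 1/(17.8×3.72) = 0.0151 K/W
R_magnesite brick = L/(kA) = 0.14/(3.88×3.72) = 0.0097 K/W
R_fireclay brick = L/(kA) = 0.19/(1.35×3.72) = 0.03783 K/W
R_mineral wool = L/(kA) = 0.09/(0.0472×3.72) = 0.5126 K/W
R_carbon steel = L/(kA) = 0.001/(47.7×3.72) = 5.636×10^-6 K/W
R_total = 0.5752 K/W;  Q = ΔT/R_total = 949/0.5752 = 1650 W
T_interface = T_inner − Q·ΣR(inner→interface) = 1240 − 1650×0.06264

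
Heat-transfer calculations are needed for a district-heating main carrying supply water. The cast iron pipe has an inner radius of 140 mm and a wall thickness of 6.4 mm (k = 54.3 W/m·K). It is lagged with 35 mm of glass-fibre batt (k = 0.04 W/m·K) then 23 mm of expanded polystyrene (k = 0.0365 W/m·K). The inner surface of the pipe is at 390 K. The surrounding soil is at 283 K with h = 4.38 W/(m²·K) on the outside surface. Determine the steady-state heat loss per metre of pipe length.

Cylindrical conduction, so R = ln(r₂/r₁)/(2πkL) per layer, in series:
R_cast iron pipe wall = ln(146.4/140)/(2π×54.3×1) = 1.31×10^-4 K/W
R_glass-fibre batt = ln(181.4/146.4)/(2π×0.04×1) = 0.8529 K/W
R_expanded polystyrene = ln(204.4/181.4)/(2π×0.0365×1) = 0.5205 K/W
R_outer film = 1/(h_o·2πr_oL) = 1/(4.38×2π×0.2044×1) = 0.1778 K/W
R_total = 1.551 K/W
Q = ΔT/R_total = 107/1.551

q′ ≈ 69 W/m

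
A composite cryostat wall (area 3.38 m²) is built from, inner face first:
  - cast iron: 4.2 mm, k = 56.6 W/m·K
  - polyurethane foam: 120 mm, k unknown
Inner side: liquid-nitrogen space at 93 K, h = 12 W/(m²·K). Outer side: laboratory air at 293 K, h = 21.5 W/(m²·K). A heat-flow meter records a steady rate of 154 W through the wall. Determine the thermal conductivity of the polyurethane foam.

Treating each layer as a thermal resistance in series:
R_inner film = 1/(h_i·A) = 1/(12×3.38) = 0.02465 K/W
R_cast iron = L/(kA) = 0.0042/(56.6×3.38) = 2.195×10^-5 K/W
R_outer film = 1/(h_o·A) = 1/(21.5×3.38) = 0.01376 K/W
Sum of known resistances R_other = 0.03844 K/W
Total R = ΔT/Q = 200/154 = 1.299 K/W
R_polyurethane foam = R_total − R_other = 1.26 K/W
k = L/(R·A) = 0.12/(1.26×3.38)

k ≈ 0.0282 W/(m·K)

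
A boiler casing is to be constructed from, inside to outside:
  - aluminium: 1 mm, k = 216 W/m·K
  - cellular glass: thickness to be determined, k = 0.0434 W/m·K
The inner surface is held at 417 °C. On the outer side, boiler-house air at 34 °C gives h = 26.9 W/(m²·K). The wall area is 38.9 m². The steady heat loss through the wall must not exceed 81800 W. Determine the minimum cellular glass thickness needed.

L ≈ 6.29 mm

Using the resistance-network approach (series):
R_aluminium = L/(kA) = 0.001/(216×38.9) = 1.19×10^-7 K/W
R_outer film = 1/(h_o·A) = 1/(26.9×38.9) = 9.556×10^-4 K/W
Sum of the known resistances R_other = 9.558×10^-4 K/W
Required total resistance R_tot = ΔT/Q_allow = 383/81800 = 0.004682 K/W
R_cellular glass = R_tot − R_other = 0.003726 K/W
L = R·k·A = 0.003726×0.0434×38.9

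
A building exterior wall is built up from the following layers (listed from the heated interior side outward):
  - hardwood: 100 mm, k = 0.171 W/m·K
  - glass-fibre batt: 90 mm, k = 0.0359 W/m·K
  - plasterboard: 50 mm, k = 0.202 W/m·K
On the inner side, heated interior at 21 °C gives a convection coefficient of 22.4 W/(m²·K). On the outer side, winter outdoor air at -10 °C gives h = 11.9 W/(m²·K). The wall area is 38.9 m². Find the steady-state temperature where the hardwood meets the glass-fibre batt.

T ≈ 15.4 °C

Model the wall as resistances in series:
R_inner film = 1/(h_i·A) = 1/(22.4×38.9) = 0.001148 K/W
R_hardwood = L/(kA) = 0.1/(0.171×38.9) = 0.01503 K/W
R_glass-fibre batt = L/(kA) = 0.09/(0.0359×38.9) = 0.06445 K/W
R_plasterboard = L/(kA) = 0.05/(0.202×38.9) = 0.006363 K/W
R_outer film = 1/(h_o·A) = 1/(11.9×38.9) = 0.00216 K/W
R_total = 0.08915 K/W;  Q = ΔT/R_total = 31/0.08915 = 347.7 W
T_interface = T_inner − Q·ΣR(inner→interface) = 21 − 348×0.01618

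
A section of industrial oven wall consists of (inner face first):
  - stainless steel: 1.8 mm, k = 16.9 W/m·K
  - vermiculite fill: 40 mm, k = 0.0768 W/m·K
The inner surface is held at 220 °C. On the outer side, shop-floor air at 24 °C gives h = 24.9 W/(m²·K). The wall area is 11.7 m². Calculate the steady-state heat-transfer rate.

Thermal resistances in series:
R_stainless steel = L/(kA) = 0.0018/(16.9×11.7) = 9.103×10^-6 K/W
R_vermiculite fill = L/(kA) = 0.04/(0.0768×11.7) = 0.04452 K/W
R_outer film = 1/(h_o·A) = 1/(24.9×11.7) = 0.003433 K/W
R_total = 0.04796 K/W
Q = ΔT / R_total = 196 / 0.04796

Q ≈ 4090 W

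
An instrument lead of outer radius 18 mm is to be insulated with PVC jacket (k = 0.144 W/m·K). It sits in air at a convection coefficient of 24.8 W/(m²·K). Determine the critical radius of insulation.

r_cr ≈ 5.81 mm

For a cylinder r_cr = k/h = 0.144/24.8
r_cr = 5.81 mm; since the bare radius (18 mm) is above r_cr, any added insulation will reduce heat loss.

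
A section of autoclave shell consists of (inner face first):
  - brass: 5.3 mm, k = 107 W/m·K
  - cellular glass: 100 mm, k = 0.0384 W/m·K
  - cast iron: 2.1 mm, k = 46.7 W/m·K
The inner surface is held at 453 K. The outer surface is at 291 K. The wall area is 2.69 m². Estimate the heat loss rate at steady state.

Q ≈ 167 W

Model the wall as resistances in series:
R_brass = L/(kA) = 0.0053/(107×2.69) = 1.841×10^-5 K/W
R_cellular glass = L/(kA) = 0.1/(0.0384×2.69) = 0.9681 K/W
R_cast iron = L/(kA) = 0.0021/(46.7×2.69) = 1.672×10^-5 K/W
R_total = 0.9681 K/W
Q = ΔT / R_total = 162 / 0.9681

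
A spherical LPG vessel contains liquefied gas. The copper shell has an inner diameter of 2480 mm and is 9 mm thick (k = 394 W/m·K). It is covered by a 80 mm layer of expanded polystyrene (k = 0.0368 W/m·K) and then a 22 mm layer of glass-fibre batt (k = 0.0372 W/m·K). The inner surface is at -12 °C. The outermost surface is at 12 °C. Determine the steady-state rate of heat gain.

For a spherical shell R = (1/r₁ − 1/r₂)/(4πk); film R = 1/(h·4πr²). In series:
R_copper shell = (1/1.24 − 1/1.249)/(4π×394) = 1.174×10^-6 K/W
R_expanded polystyrene = (1/1.249 − 1/1.329)/(4π×0.0368) = 0.1042 K/W
R_glass-fibre batt = (1/1.329 − 1/1.351)/(4π×0.0372) = 0.02621 K/W
R_total = 0.1304 K/W
Q = ΔT/R_total = 24/0.1304

Q ≈ 184 W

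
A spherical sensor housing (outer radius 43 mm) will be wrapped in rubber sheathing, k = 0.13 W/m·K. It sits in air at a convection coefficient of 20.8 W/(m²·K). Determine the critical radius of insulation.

For a sphere r_cr = 2k/h = 2×0.13/20.8
r_cr = 12.5 mm; since the bare radius (43 mm) is above r_cr, any added insulation will reduce heat loss.

r_cr ≈ 12.5 mm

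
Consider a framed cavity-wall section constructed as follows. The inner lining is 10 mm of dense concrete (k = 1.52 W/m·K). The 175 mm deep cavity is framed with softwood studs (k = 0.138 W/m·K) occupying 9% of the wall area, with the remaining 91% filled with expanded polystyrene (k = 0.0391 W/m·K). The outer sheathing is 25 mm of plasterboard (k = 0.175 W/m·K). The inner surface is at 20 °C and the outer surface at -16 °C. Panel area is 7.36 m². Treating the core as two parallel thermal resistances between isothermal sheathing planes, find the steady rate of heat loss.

Q ≈ 69.8 W

Sheathing layers in series; stud and cavity paths in parallel between them.
R_inner = 0.01/(1.52×7.36) = 8.939×10^-4 K/W
R_stud  = 0.175/(0.138×0.09×7.36) = 1.914 K/W
R_cav   = 0.175/(0.0391×0.91×7.36) = 0.6683 K/W
1/R_core = 1/R_stud + 1/R_cav → R_core = 0.4953 K/W
R_outer = 0.025/(0.175×7.36) = 0.01941 K/W
R_total = 0.5157 K/W
Q = ΔT/R_total = 36/0.5157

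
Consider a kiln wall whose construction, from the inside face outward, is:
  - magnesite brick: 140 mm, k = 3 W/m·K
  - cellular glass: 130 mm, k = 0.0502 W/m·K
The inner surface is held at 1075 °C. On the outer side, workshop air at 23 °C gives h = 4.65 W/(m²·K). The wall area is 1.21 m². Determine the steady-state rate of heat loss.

Q ≈ 446 W

Series thermal resistances:
R_magnesite brick = L/(kA) = 0.14/(3×1.21) = 0.03857 K/W
R_cellular glass = L/(kA) = 0.13/(0.0502×1.21) = 2.14 K/W
R_outer film = 1/(h_o·A) = 1/(4.65×1.21) = 0.1777 K/W
R_total = 2.356 K/W
Q = ΔT / R_total = 1052 / 2.356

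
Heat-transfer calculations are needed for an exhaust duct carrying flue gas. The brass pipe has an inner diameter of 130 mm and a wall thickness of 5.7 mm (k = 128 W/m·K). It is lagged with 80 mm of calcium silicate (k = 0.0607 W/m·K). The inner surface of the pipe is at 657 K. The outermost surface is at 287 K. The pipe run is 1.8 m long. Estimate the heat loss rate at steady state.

Radial resistances (cylindrical: R_cond = ln(r_o/r_i)/(2πkL), R_conv = 1/(h·2πrL)):
R_brass pipe wall = ln(70.7/65)/(2π×128×1.8) = 5.807×10^-5 K/W
R_calcium silicate = ln(150.7/70.7)/(2π×0.0607×1.8) = 1.102 K/W
R_total = 1.103 K/W
Q = ΔT/R_total = 370/1.103

Q ≈ 336 W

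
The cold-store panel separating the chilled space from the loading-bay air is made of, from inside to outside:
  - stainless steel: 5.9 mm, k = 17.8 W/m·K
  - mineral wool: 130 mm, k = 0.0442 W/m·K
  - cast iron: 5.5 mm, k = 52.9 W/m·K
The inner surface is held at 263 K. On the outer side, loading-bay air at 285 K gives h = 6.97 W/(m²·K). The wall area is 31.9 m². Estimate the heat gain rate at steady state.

Q ≈ 227 W

Treating each layer as a thermal resistance in series:
R_stainless steel = L/(kA) = 0.0059/(17.8×31.9) = 1.039×10^-5 K/W
R_mineral wool = L/(kA) = 0.13/(0.0442×31.9) = 0.0922 K/W
R_cast iron = L/(kA) = 0.0055/(52.9×31.9) = 3.259×10^-6 K/W
R_outer film = 1/(h_o·A) = 1/(6.97×31.9) = 0.004498 K/W
R_total = 0.09671 K/W
Q = ΔT / R_total = 22 / 0.09671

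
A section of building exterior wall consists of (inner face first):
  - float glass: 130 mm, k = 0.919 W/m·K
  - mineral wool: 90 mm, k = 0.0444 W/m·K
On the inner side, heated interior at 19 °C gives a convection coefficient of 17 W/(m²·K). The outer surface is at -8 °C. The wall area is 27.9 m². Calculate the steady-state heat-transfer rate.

Q ≈ 338 W

Treating each layer as a thermal resistance in series:
R_inner film = 1/(h_i·A) = 1/(17×27.9) = 0.002108 K/W
R_float glass = L/(kA) = 0.13/(0.919×27.9) = 0.00507 K/W
R_mineral wool = L/(kA) = 0.09/(0.0444×27.9) = 0.07265 K/W
R_total = 0.07983 K/W
Q = ΔT / R_total = 27 / 0.07983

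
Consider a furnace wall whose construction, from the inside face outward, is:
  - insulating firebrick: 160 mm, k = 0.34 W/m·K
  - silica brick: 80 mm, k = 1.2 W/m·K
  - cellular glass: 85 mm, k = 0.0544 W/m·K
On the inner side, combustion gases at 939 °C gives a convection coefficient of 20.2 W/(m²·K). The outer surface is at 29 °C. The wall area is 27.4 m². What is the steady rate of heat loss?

Series thermal resistances:
R_inner film = 1/(h_i·A) = 1/(20.2×27.4) = 0.001807 K/W
R_insulating firebrick = L/(kA) = 0.16/(0.34×27.4) = 0.01717 K/W
R_silica brick = L/(kA) = 0.08/(1.2×27.4) = 0.002433 K/W
R_cellular glass = L/(kA) = 0.085/(0.0544×27.4) = 0.05703 K/W
R_total = 0.07844 K/W
Q = ΔT / R_total = 910 / 0.07844

Q ≈ 11600 W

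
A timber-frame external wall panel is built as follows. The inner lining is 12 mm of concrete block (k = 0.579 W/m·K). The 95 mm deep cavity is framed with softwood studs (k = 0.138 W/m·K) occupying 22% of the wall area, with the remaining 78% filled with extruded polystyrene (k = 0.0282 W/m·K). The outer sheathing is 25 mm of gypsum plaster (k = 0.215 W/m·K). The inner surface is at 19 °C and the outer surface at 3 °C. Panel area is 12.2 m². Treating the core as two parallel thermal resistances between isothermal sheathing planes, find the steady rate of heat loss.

Sheathing layers in series; stud and cavity paths in parallel between them.
R_inner = 0.012/(0.579×12.2) = 0.001699 K/W
R_stud  = 0.095/(0.138×0.22×12.2) = 0.2565 K/W
R_cav   = 0.095/(0.0282×0.78×12.2) = 0.354 K/W
1/R_core = 1/R_stud + 1/R_cav → R_core = 0.1487 K/W
R_outer = 0.025/(0.215×12.2) = 0.009531 K/W
R_total = 0.16 K/W
Q = ΔT/R_total = 16/0.16

Q ≈ 100 W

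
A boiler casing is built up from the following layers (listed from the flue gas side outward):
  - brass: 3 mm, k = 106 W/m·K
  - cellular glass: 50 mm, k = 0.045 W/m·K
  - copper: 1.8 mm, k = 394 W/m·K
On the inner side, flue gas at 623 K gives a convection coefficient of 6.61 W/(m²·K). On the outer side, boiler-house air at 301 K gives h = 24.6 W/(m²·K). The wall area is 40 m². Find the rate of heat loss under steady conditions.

Treating each layer as a thermal resistance in series:
R_inner film = 1/(h_i·A) = 1/(6.61×40) = 0.003782 K/W
R_brass = L/(kA) = 0.003/(106×40) = 7.075×10^-7 K/W
R_cellular glass = L/(kA) = 0.05/(0.045×40) = 0.02778 K/W
R_copper = L/(kA) = 0.0018/(394×40) = 1.142×10^-7 K/W
R_outer film = 1/(h_o·A) = 1/(24.6×40) = 0.001016 K/W
R_total = 0.03258 K/W
Q = ΔT / R_total = 322 / 0.03258

Q ≈ 9880 W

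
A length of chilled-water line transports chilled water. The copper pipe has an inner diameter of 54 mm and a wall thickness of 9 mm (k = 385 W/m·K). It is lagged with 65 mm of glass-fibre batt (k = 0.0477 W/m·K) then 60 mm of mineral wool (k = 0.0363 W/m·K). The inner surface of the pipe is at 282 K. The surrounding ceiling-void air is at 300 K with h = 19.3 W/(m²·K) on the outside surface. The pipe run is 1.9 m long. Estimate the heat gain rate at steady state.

Q ≈ 6.18 W

Treating each annulus and film as a series resistance:
R_copper pipe wall = ln(36/27)/(2π×385×1.9) = 6.259×10^-5 K/W
R_glass-fibre batt = ln(101/36)/(2π×0.0477×1.9) = 1.812 K/W
R_mineral wool = ln(161/101)/(2π×0.0363×1.9) = 1.076 K/W
R_outer film = 1/(h_o·2πr_oL) = 1/(19.3×2π×0.161×1.9) = 0.02696 K/W
R_total = 2.915 K/W
Q = ΔT/R_total = 18/2.915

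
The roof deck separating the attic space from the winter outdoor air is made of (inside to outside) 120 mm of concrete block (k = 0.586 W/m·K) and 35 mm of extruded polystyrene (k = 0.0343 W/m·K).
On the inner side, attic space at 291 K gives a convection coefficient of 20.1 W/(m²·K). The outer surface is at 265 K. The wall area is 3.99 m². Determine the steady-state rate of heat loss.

Model the wall as resistances in series:
R_inner film = 1/(h_i·A) = 1/(20.1×3.99) = 0.01247 K/W
R_concrete block = L/(kA) = 0.12/(0.586×3.99) = 0.05132 K/W
R_extruded polystyrene = L/(kA) = 0.035/(0.0343×3.99) = 0.2557 K/W
R_total = 0.3195 K/W
Q = ΔT / R_total = 26 / 0.3195

Q ≈ 81.4 W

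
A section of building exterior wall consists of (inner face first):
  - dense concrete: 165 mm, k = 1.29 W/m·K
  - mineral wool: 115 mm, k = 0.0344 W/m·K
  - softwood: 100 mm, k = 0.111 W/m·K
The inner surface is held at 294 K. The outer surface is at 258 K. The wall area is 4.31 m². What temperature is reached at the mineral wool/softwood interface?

T ≈ 265 K

Treating each layer as a thermal resistance in series:
R_dense concrete = L/(kA) = 0.165/(1.29×4.31) = 0.02968 K/W
R_mineral wool = L/(kA) = 0.115/(0.0344×4.31) = 0.7756 K/W
R_softwood = L/(kA) = 0.1/(0.111×4.31) = 0.209 K/W
R_total = 1.014 K/W;  Q = ΔT/R_total = 36/1.014 = 35.49 W
T_interface = T_inner − Q·ΣR(inner→interface) = 294 − 35.5×0.8053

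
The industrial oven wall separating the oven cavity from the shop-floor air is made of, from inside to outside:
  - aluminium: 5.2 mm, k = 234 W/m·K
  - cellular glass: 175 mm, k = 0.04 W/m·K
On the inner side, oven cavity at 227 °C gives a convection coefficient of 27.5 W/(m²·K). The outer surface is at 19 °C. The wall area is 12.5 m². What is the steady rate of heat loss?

Thermal resistances in series:
R_inner film = 1/(h_i·A) = 1/(27.5×12.5) = 0.002909 K/W
R_aluminium = L/(kA) = 0.0052/(234×12.5) = 1.778×10^-6 K/W
R_cellular glass = L/(kA) = 0.175/(0.04×12.5) = 0.35 K/W
R_total = 0.3529 K/W
Q = ΔT / R_total = 208 / 0.3529

Q ≈ 589 W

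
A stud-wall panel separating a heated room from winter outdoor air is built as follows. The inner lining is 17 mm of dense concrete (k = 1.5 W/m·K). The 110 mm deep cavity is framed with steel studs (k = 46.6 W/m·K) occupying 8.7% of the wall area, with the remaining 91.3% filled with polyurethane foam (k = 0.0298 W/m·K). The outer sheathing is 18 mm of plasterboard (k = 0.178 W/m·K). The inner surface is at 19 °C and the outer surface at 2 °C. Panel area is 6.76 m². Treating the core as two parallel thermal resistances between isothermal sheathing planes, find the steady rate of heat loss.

Q ≈ 824 W

Sheathing layers in series; stud and cavity paths in parallel between them.
R_inner = 0.017/(1.5×6.76) = 0.001677 K/W
R_stud  = 0.11/(46.6×0.087×6.76) = 0.004014 K/W
R_cav   = 0.11/(0.0298×0.913×6.76) = 0.5981 K/W
1/R_core = 1/R_stud + 1/R_cav → R_core = 0.003987 K/W
R_outer = 0.018/(0.178×6.76) = 0.01496 K/W
R_total = 0.02062 K/W
Q = ΔT/R_total = 17/0.02062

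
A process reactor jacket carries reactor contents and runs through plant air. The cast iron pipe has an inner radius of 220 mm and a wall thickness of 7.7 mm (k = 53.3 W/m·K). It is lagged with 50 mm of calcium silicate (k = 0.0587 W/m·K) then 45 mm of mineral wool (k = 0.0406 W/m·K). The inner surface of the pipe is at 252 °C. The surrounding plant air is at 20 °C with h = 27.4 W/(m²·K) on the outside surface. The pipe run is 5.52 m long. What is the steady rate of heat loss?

Q ≈ 1120 W

For a radial system each layer contributes R = ln(r_out/r_in)/(2πkL); films add R = 1/(hA).
R_cast iron pipe wall = ln(227.7/220)/(2π×53.3×5.52) = 1.861×10^-5 K/W
R_calcium silicate = ln(277.7/227.7)/(2π×0.0587×5.52) = 0.09751 K/W
R_mineral wool = ln(322.7/277.7)/(2π×0.0406×5.52) = 0.1067 K/W
R_outer film = 1/(h_o·2πr_oL) = 1/(27.4×2π×0.3227×5.52) = 0.003261 K/W
R_total = 0.2074 K/W
Q = ΔT/R_total = 232/0.2074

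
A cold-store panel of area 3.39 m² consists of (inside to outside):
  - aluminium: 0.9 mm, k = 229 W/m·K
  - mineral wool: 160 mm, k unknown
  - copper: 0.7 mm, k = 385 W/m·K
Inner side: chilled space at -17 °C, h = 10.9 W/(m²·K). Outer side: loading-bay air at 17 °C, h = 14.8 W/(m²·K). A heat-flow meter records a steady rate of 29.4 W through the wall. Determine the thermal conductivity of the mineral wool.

Thermal resistances in series:
R_inner film = 1/(h_i·A) = 1/(10.9×3.39) = 0.02706 K/W
R_aluminium = L/(kA) = 0.0009/(229×3.39) = 1.159×10^-6 K/W
R_copper = L/(kA) = 0.0007/(385×3.39) = 5.363×10^-7 K/W
R_outer film = 1/(h_o·A) = 1/(14.8×3.39) = 0.01993 K/W
Sum of known resistances R_other = 0.047 K/W
Total R = ΔT/Q = 34/29.4 = 1.156 K/W
R_mineral wool = R_total − R_other = 1.109 K/W
k = L/(R·A) = 0.16/(1.109×3.39)

k ≈ 0.0425 W/(m·K)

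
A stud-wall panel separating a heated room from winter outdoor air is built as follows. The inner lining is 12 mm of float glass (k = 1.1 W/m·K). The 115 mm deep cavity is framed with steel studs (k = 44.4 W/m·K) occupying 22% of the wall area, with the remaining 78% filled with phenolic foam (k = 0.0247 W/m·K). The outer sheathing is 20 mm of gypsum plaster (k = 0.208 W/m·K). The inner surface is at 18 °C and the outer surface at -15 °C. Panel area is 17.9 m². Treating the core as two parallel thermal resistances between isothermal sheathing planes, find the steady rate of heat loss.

Q ≈ 4970 W

Sheathing layers in series; stud and cavity paths in parallel between them.
R_inner = 0.012/(1.1×17.9) = 6.094×10^-4 K/W
R_stud  = 0.115/(44.4×0.22×17.9) = 6.577×10^-4 K/W
R_cav   = 0.115/(0.0247×0.78×17.9) = 0.3335 K/W
1/R_core = 1/R_stud + 1/R_cav → R_core = 6.564×10^-4 K/W
R_outer = 0.02/(0.208×17.9) = 0.005372 K/W
R_total = 0.006638 K/W
Q = ΔT/R_total = 33/0.006638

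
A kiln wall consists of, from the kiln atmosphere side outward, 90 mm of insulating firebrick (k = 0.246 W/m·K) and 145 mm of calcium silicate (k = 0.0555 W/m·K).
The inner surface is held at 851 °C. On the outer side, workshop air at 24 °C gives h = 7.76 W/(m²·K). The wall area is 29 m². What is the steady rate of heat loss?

Q ≈ 7720 W

Treating each layer as a thermal resistance in series:
R_insulating firebrick = L/(kA) = 0.09/(0.246×29) = 0.01262 K/W
R_calcium silicate = L/(kA) = 0.145/(0.0555×29) = 0.09009 K/W
R_outer film = 1/(h_o·A) = 1/(7.76×29) = 0.004444 K/W
R_total = 0.1071 K/W
Q = ΔT / R_total = 827 / 0.1071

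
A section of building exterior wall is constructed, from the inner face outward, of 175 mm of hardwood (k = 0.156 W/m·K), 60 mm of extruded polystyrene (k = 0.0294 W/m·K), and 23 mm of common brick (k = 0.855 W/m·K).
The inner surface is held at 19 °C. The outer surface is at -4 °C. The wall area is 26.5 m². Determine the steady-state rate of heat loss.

Model the wall as resistances in series:
R_hardwood = L/(kA) = 0.175/(0.156×26.5) = 0.04233 K/W
R_extruded polystyrene = L/(kA) = 0.06/(0.0294×26.5) = 0.07701 K/W
R_common brick = L/(kA) = 0.023/(0.855×26.5) = 0.001015 K/W
R_total = 0.1204 K/W
Q = ΔT / R_total = 23 / 0.1204

Q ≈ 191 W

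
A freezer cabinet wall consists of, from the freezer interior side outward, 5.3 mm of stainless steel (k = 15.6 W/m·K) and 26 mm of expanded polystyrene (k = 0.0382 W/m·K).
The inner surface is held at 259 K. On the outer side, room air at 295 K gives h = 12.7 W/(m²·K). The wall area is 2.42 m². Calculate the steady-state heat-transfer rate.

Q ≈ 115 W

Thermal resistances in series:
R_stainless steel = L/(kA) = 0.0053/(15.6×2.42) = 1.404×10^-4 K/W
R_expanded polystyrene = L/(kA) = 0.026/(0.0382×2.42) = 0.2813 K/W
R_outer film = 1/(h_o·A) = 1/(12.7×2.42) = 0.03254 K/W
R_total = 0.3139 K/W
Q = ΔT / R_total = 36 / 0.3139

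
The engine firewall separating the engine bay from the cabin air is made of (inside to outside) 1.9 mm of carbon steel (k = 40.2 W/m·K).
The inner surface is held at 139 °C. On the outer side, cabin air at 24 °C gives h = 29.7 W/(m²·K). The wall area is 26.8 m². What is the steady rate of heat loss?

Q ≈ 91400 W

Model the wall as resistances in series:
R_carbon steel = L/(kA) = 0.0019/(40.2×26.8) = 1.764×10^-6 K/W
R_outer film = 1/(h_o·A) = 1/(29.7×26.8) = 0.001256 K/W
R_total = 0.001258 K/W
Q = ΔT / R_total = 115 / 0.001258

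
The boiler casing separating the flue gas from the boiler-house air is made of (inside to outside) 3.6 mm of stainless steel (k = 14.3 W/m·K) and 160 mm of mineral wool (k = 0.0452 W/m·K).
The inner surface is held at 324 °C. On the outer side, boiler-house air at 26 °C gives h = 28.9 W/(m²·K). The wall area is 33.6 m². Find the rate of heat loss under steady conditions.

Q ≈ 2800 W

Using the resistance-network approach (series):
R_stainless steel = L/(kA) = 0.0036/(14.3×33.6) = 7.493×10^-6 K/W
R_mineral wool = L/(kA) = 0.16/(0.0452×33.6) = 0.1054 K/W
R_outer film = 1/(h_o·A) = 1/(28.9×33.6) = 0.00103 K/W
R_total = 0.1064 K/W
Q = ΔT / R_total = 298 / 0.1064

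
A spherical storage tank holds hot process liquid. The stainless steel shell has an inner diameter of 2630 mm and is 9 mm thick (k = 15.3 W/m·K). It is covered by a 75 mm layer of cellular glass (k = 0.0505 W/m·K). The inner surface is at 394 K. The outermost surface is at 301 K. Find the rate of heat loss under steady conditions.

Each spherical layer contributes R = (1/r_i − 1/r_o)/(4πk):
R_stainless steel shell = (1/1.315 − 1/1.324)/(4π×15.3) = 2.689×10^-5 K/W
R_cellular glass = (1/1.324 − 1/1.399)/(4π×0.0505) = 0.0638 K/W
R_total = 0.06383 K/W
Q = ΔT/R_total = 93/0.06383

Q ≈ 1460 W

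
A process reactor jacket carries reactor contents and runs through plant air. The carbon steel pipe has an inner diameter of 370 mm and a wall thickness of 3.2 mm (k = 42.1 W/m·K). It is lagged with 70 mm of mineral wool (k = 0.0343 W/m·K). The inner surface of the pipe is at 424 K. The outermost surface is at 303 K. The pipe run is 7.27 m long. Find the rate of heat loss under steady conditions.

Radial resistances (cylindrical: R_cond = ln(r_o/r_i)/(2πkL), R_conv = 1/(h·2πrL)):
R_carbon steel pipe wall = ln(188.2/185)/(2π×42.1×7.27) = 8.918×10^-6 K/W
R_mineral wool = ln(258.2/188.2)/(2π×0.0343×7.27) = 0.2018 K/W
R_total = 0.2018 K/W
Q = ΔT/R_total = 121/0.2018

Q ≈ 599 W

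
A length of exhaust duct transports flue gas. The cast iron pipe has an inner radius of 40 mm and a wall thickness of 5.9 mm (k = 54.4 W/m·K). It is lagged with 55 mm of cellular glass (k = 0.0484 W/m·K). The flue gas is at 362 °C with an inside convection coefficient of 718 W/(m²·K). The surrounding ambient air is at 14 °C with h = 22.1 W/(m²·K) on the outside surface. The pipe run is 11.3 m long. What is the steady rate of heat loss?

Radial resistances (cylindrical: R_cond = ln(r_o/r_i)/(2πkL), R_conv = 1/(h·2πrL)):
R_inner film = 1/(h_i·2πr₁L) = 1/(718×2π×0.04×11.3) = 4.904×10^-4 K/W
R_cast iron pipe wall = ln(45.9/40)/(2π×54.4×11.3) = 3.562×10^-5 K/W
R_cellular glass = ln(100.9/45.9)/(2π×0.0484×11.3) = 0.2292 K/W
R_outer film = 1/(h_o·2πr_oL) = 1/(22.1×2π×0.1009×11.3) = 0.006316 K/W
R_total = 0.2361 K/W
Q = ΔT/R_total = 348/0.2361

Q ≈ 1470 W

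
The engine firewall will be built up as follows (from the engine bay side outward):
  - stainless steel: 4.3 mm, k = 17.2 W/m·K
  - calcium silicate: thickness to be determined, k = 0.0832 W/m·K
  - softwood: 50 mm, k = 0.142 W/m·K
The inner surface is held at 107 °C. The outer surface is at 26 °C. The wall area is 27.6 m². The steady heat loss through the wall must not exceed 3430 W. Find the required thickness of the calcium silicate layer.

L ≈ 24.9 mm

Treating each layer as a thermal resistance in series:
R_stainless steel = L/(kA) = 0.0043/(17.2×27.6) = 9.058×10^-6 K/W
R_softwood = L/(kA) = 0.05/(0.142×27.6) = 0.01276 K/W
Sum of the known resistances R_other = 0.01277 K/W
Required total resistance R_tot = ΔT/Q_allow = 81/3430 = 0.02362 K/W
R_calcium silicate = R_tot − R_other = 0.01085 K/W
L = R·k·A = 0.01085×0.0832×27.6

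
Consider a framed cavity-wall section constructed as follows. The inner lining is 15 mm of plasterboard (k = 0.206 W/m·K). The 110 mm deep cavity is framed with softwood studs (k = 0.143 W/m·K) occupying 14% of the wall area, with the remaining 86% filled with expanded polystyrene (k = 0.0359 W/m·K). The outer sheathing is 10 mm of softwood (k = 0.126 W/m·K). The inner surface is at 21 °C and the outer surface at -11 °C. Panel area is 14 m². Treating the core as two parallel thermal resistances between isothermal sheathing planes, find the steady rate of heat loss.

Sheathing layers in series; stud and cavity paths in parallel between them.
R_inner = 0.015/(0.206×14) = 0.005201 K/W
R_stud  = 0.11/(0.143×0.14×14) = 0.3925 K/W
R_cav   = 0.11/(0.0359×0.86×14) = 0.2545 K/W
1/R_core = 1/R_stud + 1/R_cav → R_core = 0.1544 K/W
R_outer = 0.01/(0.126×14) = 0.005669 K/W
R_total = 0.1653 K/W
Q = ΔT/R_total = 32/0.1653

Q ≈ 194 W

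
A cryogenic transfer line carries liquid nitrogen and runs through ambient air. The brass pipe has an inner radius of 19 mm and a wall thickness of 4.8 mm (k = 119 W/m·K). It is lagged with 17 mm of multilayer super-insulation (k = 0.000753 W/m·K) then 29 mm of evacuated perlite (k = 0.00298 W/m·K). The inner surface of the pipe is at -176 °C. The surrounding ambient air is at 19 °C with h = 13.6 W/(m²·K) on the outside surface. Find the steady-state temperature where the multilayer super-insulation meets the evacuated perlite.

T ≈ -20.4 °C

For a radial system each layer contributes R = ln(r_out/r_in)/(2πkL); films add R = 1/(hA).
R_brass pipe wall = ln(23.8/19)/(2π×119×1) = 3.013×10^-4 K/W
R_multilayer super-insulation = ln(40.8/23.8)/(2π×0.000753×1) = 113.9 K/W
R_evacuated perlite = ln(69.8/40.8)/(2π×0.00298×1) = 28.68 K/W
R_outer film = 1/(h_o·2πr_oL) = 1/(13.6×2π×0.0698×1) = 0.1677 K/W
R_total = 142.8 K/W
Q = ΔT/R_total = 195/142.8
Q = 1.37 W/m
T_interface = T_inner + Q·ΣR(inner→interface) = -176 + 1.37×113.9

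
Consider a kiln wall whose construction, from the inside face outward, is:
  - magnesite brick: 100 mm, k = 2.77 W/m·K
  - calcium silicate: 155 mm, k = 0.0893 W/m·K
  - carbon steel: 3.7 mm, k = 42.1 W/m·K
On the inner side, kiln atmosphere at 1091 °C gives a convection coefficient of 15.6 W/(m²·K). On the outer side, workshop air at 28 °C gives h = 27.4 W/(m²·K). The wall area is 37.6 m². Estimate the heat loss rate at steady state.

Q ≈ 21300 W

Thermal resistances in series:
R_inner film = 1/(h_i·A) = 1/(15.6×37.6) = 0.001705 K/W
R_magnesite brick = L/(kA) = 0.1/(2.77×37.6) = 9.601×10^-4 K/W
R_calcium silicate = L/(kA) = 0.155/(0.0893×37.6) = 0.04616 K/W
R_carbon steel = L/(kA) = 0.0037/(42.1×37.6) = 2.337×10^-6 K/W
R_outer film = 1/(h_o·A) = 1/(27.4×37.6) = 9.706×10^-4 K/W
R_total = 0.0498 K/W
Q = ΔT / R_total = 1063 / 0.0498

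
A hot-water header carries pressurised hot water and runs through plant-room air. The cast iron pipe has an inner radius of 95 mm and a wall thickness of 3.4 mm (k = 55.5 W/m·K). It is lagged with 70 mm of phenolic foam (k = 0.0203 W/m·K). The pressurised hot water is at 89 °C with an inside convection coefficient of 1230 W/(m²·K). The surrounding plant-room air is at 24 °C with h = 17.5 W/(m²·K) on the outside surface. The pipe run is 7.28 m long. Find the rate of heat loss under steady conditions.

Q ≈ 111 W

For a radial system each layer contributes R = ln(r_out/r_in)/(2πkL); films add R = 1/(hA).
R_inner film = 1/(h_i·2πr₁L) = 1/(1230×2π×0.095×7.28) = 1.871×10^-4 K/W
R_cast iron pipe wall = ln(98.4/95)/(2π×55.5×7.28) = 1.385×10^-5 K/W
R_phenolic foam = ln(168.4/98.4)/(2π×0.0203×7.28) = 0.5786 K/W
R_outer film = 1/(h_o·2πr_oL) = 1/(17.5×2π×0.1684×7.28) = 0.007418 K/W
R_total = 0.5863 K/W
Q = ΔT/R_total = 65/0.5863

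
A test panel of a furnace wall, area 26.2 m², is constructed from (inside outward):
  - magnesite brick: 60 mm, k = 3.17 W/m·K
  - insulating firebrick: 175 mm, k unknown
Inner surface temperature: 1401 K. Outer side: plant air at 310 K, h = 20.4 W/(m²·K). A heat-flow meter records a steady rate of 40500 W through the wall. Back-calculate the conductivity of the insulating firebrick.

k ≈ 0.274 W/(m·K)

Using the resistance-network approach (series):
R_magnesite brick = L/(kA) = 0.06/(3.17×26.2) = 7.224×10^-4 K/W
R_outer film = 1/(h_o·A) = 1/(20.4×26.2) = 0.001871 K/W
Sum of known resistances R_other = 0.002593 K/W
Total R = ΔT/Q = 1091/40500 = 0.02694 K/W
R_insulating firebrick = R_total − R_other = 0.02434 K/W
k = L/(R·A) = 0.175/(0.02434×26.2)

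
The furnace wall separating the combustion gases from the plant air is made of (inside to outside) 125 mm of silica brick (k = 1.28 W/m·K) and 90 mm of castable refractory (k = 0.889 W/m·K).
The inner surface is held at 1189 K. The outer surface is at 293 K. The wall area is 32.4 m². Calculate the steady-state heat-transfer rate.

Q ≈ 146000 W

Thermal resistances in series:
R_silica brick = L/(kA) = 0.125/(1.28×32.4) = 0.003014 K/W
R_castable refractory = L/(kA) = 0.09/(0.889×32.4) = 0.003125 K/W
R_total = 0.006139 K/W
Q = ΔT / R_total = 896 / 0.006139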